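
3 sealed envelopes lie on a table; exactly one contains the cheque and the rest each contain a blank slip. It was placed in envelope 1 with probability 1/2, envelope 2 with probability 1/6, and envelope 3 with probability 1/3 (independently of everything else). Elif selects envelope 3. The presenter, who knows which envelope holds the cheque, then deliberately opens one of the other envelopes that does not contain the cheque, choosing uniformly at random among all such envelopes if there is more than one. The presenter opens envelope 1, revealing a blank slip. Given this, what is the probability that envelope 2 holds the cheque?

1/2

Apply Bayes' rule, conditioning on where the cheque actually is.
If it is in envelope 1 (prior 1/2): the presenter opened envelope 1, so this case is ruled out; weight (1/2)·0 = 0.
If it is in envelope 2 (prior 1/6): the presenter has no choice, probability 1; weight (1/6)·1 = 1/6.
If it is in envelope 3 (prior 1/3): the presenter has 2 equally likely choices, so probability 1/2; weight (1/3)·(1/2) = 1/6.
The weights sum to 1/3.
So P(the cheque in envelope 2 | the presenter opened envelope 1) = (1/6) / (1/3) = 1/2.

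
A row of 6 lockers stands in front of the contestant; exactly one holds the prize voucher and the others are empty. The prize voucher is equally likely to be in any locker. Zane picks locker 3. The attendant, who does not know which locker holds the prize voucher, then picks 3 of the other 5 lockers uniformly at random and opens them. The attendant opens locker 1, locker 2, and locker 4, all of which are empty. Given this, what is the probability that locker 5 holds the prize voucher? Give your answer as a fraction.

Condition on the true location of the prize voucher.
If it is in any of lockers 1, 2, and 4 (prior 1/6 each): that locker was opened and seen not to hold the prize — ruled out; weight (1/6)·0 = 0 each.
If it is in any of lockers 3, 5, and 6 (prior 1/6 each): the attendant picks exactly this set with probability 1/10 regardless, and none is the prize; weight (1/6)·(1/10) = 1/60 each.
The weights sum to 1/20.
So P(the prize voucher in locker 5 | the attendant opened locker 1, locker 2, and locker 4) = (1/60) / (1/20) = 1/3.

1/3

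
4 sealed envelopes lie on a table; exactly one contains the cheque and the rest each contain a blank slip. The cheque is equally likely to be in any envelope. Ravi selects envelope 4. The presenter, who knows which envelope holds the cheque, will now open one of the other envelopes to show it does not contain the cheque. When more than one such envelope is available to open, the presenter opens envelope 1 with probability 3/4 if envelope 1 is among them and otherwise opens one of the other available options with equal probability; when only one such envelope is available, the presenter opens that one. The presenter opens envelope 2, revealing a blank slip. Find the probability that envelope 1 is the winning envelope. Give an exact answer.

4/7

Consider each possible location of the cheque in turn.
If it is in envelope 1 (prior 1/4): envelope 1 holds the prize so is unavailable; the presenter chooses uniformly among the 2 others, probability 1/2; weight (1/4)·(1/2) = 1/8.
If it is in envelope 2 (prior 1/4): the presenter opened envelope 2, so this case is ruled out; weight (1/4)·0 = 0.
If it is in envelope 3 (prior 1/4): envelope 1 is available but not opened, probability 1/4; weight (1/4)·(1/4) = 1/16.
If it is in envelope 4 (prior 1/4): envelope 1 is available but not opened; envelope 2 gets probability (1 − 3/4)/2 = 1/8; weight (1/4)·(1/8) = 1/32.
The weights sum to 7/32.
So P(the cheque in envelope 1 | the presenter opened envelope 2) = (1/8) / (7/32) = 4/7.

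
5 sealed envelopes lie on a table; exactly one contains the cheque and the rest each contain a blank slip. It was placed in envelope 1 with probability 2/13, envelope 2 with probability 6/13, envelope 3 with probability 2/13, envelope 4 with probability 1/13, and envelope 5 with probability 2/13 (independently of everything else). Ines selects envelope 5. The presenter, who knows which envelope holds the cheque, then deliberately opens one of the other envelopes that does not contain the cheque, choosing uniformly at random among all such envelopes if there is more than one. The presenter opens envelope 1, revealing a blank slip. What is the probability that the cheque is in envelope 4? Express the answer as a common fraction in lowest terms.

2/21

Apply Bayes' rule, conditioning on where the cheque actually is.
If it is in envelope 1 (prior 2/13): the presenter opened envelope 1, so this case is ruled out; weight (2/13)·0 = 0.
If it is in envelope 2 (prior 6/13): the presenter has 3 equally likely choices, so probability 1/3; weight (6/13)·(1/3) = 2/13.
If it is in envelope 3 (prior 2/13): the presenter has 3 equally likely choices, so probability 1/3; weight (2/13)·(1/3) = 2/39.
If it is in envelope 4 (prior 1/13): the presenter has 3 equally likely choices, so probability 1/3; weight (1/13)·(1/3) = 1/39.
If it is in envelope 5 (prior 2/13): the presenter has 4 equally likely choices, so probability 1/4; weight (2/13)·(1/4) = 1/26.
The weights sum to 7/26.
So P(the cheque in envelope 4 | the presenter opened envelope 1) = (1/39) / (7/26) = 2/21.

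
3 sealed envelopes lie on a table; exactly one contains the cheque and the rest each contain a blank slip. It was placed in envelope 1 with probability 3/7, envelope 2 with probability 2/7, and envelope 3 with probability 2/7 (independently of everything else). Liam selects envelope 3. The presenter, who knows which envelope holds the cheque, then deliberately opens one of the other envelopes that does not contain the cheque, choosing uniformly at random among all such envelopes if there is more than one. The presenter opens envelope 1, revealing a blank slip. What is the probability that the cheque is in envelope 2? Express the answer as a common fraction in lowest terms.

2/3

Consider each possible location of the cheque in turn.
If it is in envelope 1 (prior 3/7): the presenter opened envelope 1, so this case is ruled out; weight (3/7)·0 = 0.
If it is in envelope 2 (prior 2/7): the presenter has no choice, probability 1; weight (2/7)·1 = 2/7.
If it is in envelope 3 (prior 2/7): the presenter has 2 equally likely choices, so probability 1/2; weight (2/7)·(1/2) = 1/7.
The weights sum to 3/7.
So P(the cheque in envelope 2 | the presenter opened envelope 1) = (2/7) / (3/7) = 2/3.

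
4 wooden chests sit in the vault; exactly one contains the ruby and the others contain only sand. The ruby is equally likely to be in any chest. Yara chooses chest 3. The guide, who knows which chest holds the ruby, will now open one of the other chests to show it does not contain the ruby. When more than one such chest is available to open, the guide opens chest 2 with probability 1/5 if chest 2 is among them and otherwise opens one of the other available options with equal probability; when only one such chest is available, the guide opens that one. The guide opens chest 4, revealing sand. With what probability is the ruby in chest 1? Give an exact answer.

Apply Bayes' rule, conditioning on where the ruby actually is.
If it is in chest 1 (prior 1/4): chest 2 is available but not opened, probability 4/5; weight (1/4)·(4/5) = 1/5.
If it is in chest 2 (prior 1/4): chest 2 holds the prize so is unavailable; the guide chooses uniformly among the 2 others, probability 1/2; weight (1/4)·(1/2) = 1/8.
If it is in chest 3 (prior 1/4): chest 2 is available but not opened; chest 4 gets probability (1 − 1/5)/2 = 2/5; weight (1/4)·(2/5) = 1/10.
If it is in chest 4 (prior 1/4): the guide opened chest 4, so this case is ruled out; weight (1/4)·0 = 0.
The weights sum to 17/40.
So P(the ruby in chest 1 | the guide opened chest 4) = (1/5) / (17/40) = 8/17.

8/17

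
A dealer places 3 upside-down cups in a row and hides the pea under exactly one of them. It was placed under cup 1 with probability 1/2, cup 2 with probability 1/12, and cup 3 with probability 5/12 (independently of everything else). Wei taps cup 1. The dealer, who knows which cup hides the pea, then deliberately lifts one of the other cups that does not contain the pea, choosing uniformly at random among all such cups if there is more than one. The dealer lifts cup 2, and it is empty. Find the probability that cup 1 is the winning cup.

Consider each possible location of the pea in turn.
If it is under cup 1 (prior 1/2): the dealer has 2 equally likely choices, so probability 1/2; weight (1/2)·(1/2) = 1/4.
If it is under cup 2 (prior 1/12): the dealer opened cup 2, so this case is ruled out; weight (1/12)·0 = 0.
If it is under cup 3 (prior 5/12): the dealer has no choice, probability 1; weight (5/12)·1 = 5/12.
The weights sum to 2/3.
So P(the pea under cup 1 | the dealer opened cup 2) = (1/4) / (2/3) = 3/8.

3/8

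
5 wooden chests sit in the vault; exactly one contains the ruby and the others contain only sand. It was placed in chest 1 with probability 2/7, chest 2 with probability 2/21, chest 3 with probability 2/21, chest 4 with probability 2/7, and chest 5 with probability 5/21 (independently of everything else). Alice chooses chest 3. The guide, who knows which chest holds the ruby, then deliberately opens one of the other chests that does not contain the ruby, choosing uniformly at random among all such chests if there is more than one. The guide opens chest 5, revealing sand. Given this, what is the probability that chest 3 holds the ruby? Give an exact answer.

3/31

Apply Bayes' rule, conditioning on where the ruby actually is.
If it is in either of chests 1 and 4 (prior 2/7 each): the guide has 3 equally likely choices, so probability 1/3; weight (2/7)·(1/3) = 2/21 each.
If it is in chest 2 (prior 2/21): the guide has 3 equally likely choices, so probability 1/3; weight (2/21)·(1/3) = 2/63.
If it is in chest 3 (prior 2/21): the guide has 4 equally likely choices, so probability 1/4; weight (2/21)·(1/4) = 1/42.
If it is in chest 5 (prior 5/21): the guide opened chest 5, so this case is ruled out; weight (5/21)·0 = 0.
The weights sum to 31/126.
So P(the ruby in chest 3 | the guide opened chest 5) = (1/42) / (31/126) = 3/31.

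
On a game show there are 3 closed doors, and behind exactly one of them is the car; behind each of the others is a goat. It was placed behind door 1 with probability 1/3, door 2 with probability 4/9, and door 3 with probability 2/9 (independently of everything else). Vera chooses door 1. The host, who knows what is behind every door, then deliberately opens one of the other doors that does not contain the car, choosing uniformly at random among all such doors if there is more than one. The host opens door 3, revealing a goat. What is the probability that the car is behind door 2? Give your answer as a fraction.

8/11

Apply Bayes' rule, conditioning on where the car actually is.
If it is behind door 1 (prior 1/3): the host has 2 equally likely choices, so probability 1/2; weight (1/3)·(1/2) = 1/6.
If it is behind door 2 (prior 4/9): the host has no choice, probability 1; weight (4/9)·1 = 4/9.
If it is behind door 3 (prior 2/9): the host opened door 3, so this case is ruled out; weight (2/9)·0 = 0.
The weights sum to 11/18.
So P(the car behind door 2 | the host opened door 3) = (4/9) / (11/18) = 8/11.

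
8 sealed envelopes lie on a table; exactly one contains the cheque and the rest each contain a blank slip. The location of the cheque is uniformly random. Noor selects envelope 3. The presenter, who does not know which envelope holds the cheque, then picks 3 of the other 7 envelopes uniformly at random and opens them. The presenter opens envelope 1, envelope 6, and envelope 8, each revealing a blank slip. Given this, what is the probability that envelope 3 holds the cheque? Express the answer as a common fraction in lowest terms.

Consider each possible location of the cheque in turn.
If it is in any of envelopes 1, 6, and 8 (prior 1/8 each): that envelope was opened and seen not to hold the prize — ruled out; weight (1/8)·0 = 0 each.
If it is in any of envelopes 2, 3, 4, 5, and 7 (prior 1/8 each): the presenter picks exactly this set with probability 1/35 regardless, and none is the prize; weight (1/8)·(1/35) = 1/280 each.
The weights sum to 1/56.
So P(the cheque in envelope 3 | the presenter opened envelope 1, envelope 6, and envelope 8) = (1/280) / (1/56) = 1/5.

1/5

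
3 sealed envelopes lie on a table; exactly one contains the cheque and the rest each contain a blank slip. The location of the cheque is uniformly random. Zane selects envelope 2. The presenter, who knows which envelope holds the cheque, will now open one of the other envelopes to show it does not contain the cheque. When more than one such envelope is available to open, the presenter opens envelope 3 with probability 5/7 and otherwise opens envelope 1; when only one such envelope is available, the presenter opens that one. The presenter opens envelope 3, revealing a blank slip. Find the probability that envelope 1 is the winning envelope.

7/12

Apply Bayes' rule, conditioning on where the cheque actually is.
If it is in envelope 1 (prior 1/3): only envelope 3 is available, probability 1; weight (1/3)·1 = 1/3.
If it is in envelope 2 (prior 1/3): envelope 3 is available, opened with probability 5/7; weight (1/3)·(5/7) = 5/21.
If it is in envelope 3 (prior 1/3): the presenter opened envelope 3, so this case is ruled out; weight (1/3)·0 = 0.
The weights sum to 4/7.
So P(the cheque in envelope 1 | the presenter opened envelope 3) = (1/3) / (4/7) = 7/12.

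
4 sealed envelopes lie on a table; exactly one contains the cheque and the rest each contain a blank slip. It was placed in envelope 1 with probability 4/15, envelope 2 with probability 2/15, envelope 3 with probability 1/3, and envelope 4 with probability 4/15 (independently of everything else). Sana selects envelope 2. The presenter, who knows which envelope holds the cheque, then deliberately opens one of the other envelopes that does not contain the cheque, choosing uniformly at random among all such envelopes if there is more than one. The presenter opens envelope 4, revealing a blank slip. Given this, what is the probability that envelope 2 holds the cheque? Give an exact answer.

Apply Bayes' rule, conditioning on where the cheque actually is.
If it is in envelope 1 (prior 4/15): the presenter has 2 equally likely choices, so probability 1/2; weight (4/15)·(1/2) = 2/15.
If it is in envelope 2 (prior 2/15): the presenter has 3 equally likely choices, so probability 1/3; weight (2/15)·(1/3) = 2/45.
If it is in envelope 3 (prior 1/3): the presenter has 2 equally likely choices, so probability 1/2; weight (1/3)·(1/2) = 1/6.
If it is in envelope 4 (prior 4/15): the presenter opened envelope 4, so this case is ruled out; weight (4/15)·0 = 0.
The weights sum to 31/90.
So P(the cheque in envelope 2 | the presenter opened envelope 4) = (2/45) / (31/90) = 4/31.

4/31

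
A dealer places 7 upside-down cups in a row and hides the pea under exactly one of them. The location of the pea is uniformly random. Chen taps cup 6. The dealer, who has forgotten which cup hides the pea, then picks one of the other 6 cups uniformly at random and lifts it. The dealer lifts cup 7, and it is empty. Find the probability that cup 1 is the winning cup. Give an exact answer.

1/6

Because the dealer chose which cup to lift without knowing where the pea is, the choice is independent of the prize location. Learning that cup 7 does not hold the pea simply rules out that one location and leaves the remaining 6 cups still equally likely by symmetry.
So P(the pea under cup 1) = 1/6.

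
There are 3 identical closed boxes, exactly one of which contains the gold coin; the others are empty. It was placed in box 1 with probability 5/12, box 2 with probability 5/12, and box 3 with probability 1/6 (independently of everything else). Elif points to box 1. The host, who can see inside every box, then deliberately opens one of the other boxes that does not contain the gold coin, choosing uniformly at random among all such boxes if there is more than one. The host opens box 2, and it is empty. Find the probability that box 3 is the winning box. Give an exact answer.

4/9

Apply Bayes' rule, conditioning on where the gold coin actually is.
If it is in box 1 (prior 5/12): the host has 2 equally likely choices, so probability 1/2; weight (5/12)·(1/2) = 5/24.
If it is in box 2 (prior 5/12): the host opened box 2, so this case is ruled out; weight (5/12)·0 = 0.
If it is in box 3 (prior 1/6): the host has no choice, probability 1; weight (1/6)·1 = 1/6.
The weights sum to 3/8.
So P(the gold coin in box 3 | the host opened box 2) = (1/6) / (3/8) = 4/9.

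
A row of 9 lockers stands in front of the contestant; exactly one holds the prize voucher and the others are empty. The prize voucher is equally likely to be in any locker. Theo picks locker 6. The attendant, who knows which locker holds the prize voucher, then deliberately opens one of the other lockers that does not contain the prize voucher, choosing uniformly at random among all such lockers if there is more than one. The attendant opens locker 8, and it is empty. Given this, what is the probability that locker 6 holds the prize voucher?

1/9

Apply Bayes' rule, conditioning on where the prize voucher actually is.
If it is in any of lockers 1, 2, 3, 4, 5, 7, and 9 (prior 1/9 each): the attendant has 7 equally likely choices, so probability 1/7; weight (1/9)·(1/7) = 1/63 each.
If it is in locker 6 (prior 1/9): the attendant has 8 equally likely choices, so probability 1/8; weight (1/9)·(1/8) = 1/72.
If it is in locker 8 (prior 1/9): the attendant opened locker 8, so this case is ruled out; weight (1/9)·0 = 0.
The weights sum to 1/8.
So P(the prize voucher in locker 6 | the attendant opened locker 8) = (1/72) / (1/8) = 1/9.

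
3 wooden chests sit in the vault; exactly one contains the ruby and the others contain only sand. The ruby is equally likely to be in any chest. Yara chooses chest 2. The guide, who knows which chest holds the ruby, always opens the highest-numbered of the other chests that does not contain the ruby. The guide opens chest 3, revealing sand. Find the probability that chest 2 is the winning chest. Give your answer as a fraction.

1/2

Apply Bayes' rule, conditioning on where the ruby actually is.
If it is in either of chests 1 and 2 (prior 1/3 each): chest 3 is the highest-numbered option available, probability 1; weight (1/3)·1 = 1/3 each.
If it is in chest 3 (prior 1/3): the guide opened chest 3, so this case is ruled out; weight (1/3)·0 = 0.
The weights sum to 2/3.
So P(the ruby in chest 2 | the guide opened chest 3) = (1/3) / (2/3) = 1/2.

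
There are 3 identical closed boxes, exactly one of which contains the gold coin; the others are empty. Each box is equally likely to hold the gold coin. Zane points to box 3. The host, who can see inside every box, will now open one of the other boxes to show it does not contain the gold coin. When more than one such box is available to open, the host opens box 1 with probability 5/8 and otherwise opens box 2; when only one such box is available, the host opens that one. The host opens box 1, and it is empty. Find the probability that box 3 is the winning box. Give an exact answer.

5/13

Apply Bayes' rule, conditioning on where the gold coin actually is.
If it is in box 1 (prior 1/3): the host opened box 1, so this case is ruled out; weight (1/3)·0 = 0.
If it is in box 2 (prior 1/3): only box 1 is available, probability 1; weight (1/3)·1 = 1/3.
If it is in box 3 (prior 1/3): box 1 is available, opened with probability 5/8; weight (1/3)·(5/8) = 5/24.
The weights sum to 13/24.
So P(the gold coin in box 3 | the host opened box 1) = (5/24) / (13/24) = 5/13.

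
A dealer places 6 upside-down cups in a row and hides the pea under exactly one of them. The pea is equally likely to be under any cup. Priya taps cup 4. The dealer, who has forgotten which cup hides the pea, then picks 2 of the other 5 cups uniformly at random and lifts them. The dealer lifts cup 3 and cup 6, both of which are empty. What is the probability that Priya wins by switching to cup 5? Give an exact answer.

Consider each possible location of the pea in turn.
If it is under any of cups 1, 2, 4, and 5 (prior 1/6 each): the dealer picks exactly this set with probability 1/10 regardless, and none is the prize; weight (1/6)·(1/10) = 1/60 each.
If it is under either of cups 3 and 6 (prior 1/6 each): that cup was opened and seen not to hold the prize — ruled out; weight (1/6)·0 = 0 each.
The weights sum to 1/15.
So P(the pea under cup 5 | the dealer opened cup 3 and cup 6) = (1/60) / (1/15) = 1/4.

1/4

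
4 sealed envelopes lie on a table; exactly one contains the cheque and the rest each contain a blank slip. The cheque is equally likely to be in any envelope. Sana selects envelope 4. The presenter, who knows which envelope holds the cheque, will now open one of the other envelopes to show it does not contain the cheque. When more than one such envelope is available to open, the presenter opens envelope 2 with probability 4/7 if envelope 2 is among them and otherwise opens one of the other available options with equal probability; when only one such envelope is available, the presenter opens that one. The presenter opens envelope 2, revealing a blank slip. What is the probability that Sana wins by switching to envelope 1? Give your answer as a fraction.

Consider each possible location of the cheque in turn.
If it is in any of envelopes 1, 3, and 4 (prior 1/4 each): envelope 2 is available, opened with probability 4/7; weight (1/4)·(4/7) = 1/7 each.
If it is in envelope 2 (prior 1/4): the presenter opened envelope 2, so this case is ruled out; weight (1/4)·0 = 0.
The weights sum to 3/7.
So P(the cheque in envelope 1 | the presenter opened envelope 2) = (1/7) / (3/7) = 1/3.

1/3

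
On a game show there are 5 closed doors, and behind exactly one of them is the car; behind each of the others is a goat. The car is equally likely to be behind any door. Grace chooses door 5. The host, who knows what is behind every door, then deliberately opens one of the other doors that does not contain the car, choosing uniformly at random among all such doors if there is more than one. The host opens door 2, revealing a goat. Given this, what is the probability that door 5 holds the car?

Consider each possible location of the car in turn.
If it is behind any of doors 1, 3, and 4 (prior 1/5 each): the host has 3 equally likely choices, so probability 1/3; weight (1/5)·(1/3) = 1/15 each.
If it is behind door 2 (prior 1/5): the host opened door 2, so this case is ruled out; weight (1/5)·0 = 0.
If it is behind door 5 (prior 1/5): the host has 4 equally likely choices, so probability 1/4; weight (1/5)·(1/4) = 1/20.
The weights sum to 1/4.
So P(the car behind door 5 | the host opened door 2) = (1/20) / (1/4) = 1/5.

1/5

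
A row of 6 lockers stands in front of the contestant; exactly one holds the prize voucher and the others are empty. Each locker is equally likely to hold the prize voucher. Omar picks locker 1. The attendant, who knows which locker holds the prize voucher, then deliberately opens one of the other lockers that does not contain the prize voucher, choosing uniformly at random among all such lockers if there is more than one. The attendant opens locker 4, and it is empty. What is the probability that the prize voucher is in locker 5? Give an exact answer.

Apply Bayes' rule, conditioning on where the prize voucher actually is.
If it is in locker 1 (prior 1/6): the attendant has 5 equally likely choices, so probability 1/5; weight (1/6)·(1/5) = 1/30.
If it is in any of lockers 2, 3, 5, and 6 (prior 1/6 each): the attendant has 4 equally likely choices, so probability 1/4; weight (1/6)·(1/4) = 1/24 each.
If it is in locker 4 (prior 1/6): the attendant opened locker 4, so this case is ruled out; weight (1/6)·0 = 0.
The weights sum to 1/5.
So P(the prize voucher in locker 5 | the attendant opened locker 4) = (1/24) / (1/5) = 5/24.

5/24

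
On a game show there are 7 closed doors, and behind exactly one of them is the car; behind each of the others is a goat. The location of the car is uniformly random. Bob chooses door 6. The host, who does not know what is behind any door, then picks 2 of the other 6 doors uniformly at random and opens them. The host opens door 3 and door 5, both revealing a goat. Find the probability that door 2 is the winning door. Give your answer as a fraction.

Condition on the true location of the car.
If it is behind any of doors 1, 2, 4, 6, and 7 (prior 1/7 each): the host picks exactly this set with probability 1/15 regardless, and none is the prize; weight (1/7)·(1/15) = 1/105 each.
If it is behind either of doors 3 and 5 (prior 1/7 each): that door was opened and seen not to hold the prize — ruled out; weight (1/7)·0 = 0 each.
The weights sum to 1/21.
So P(the car behind door 2 | the host opened door 3 and door 5) = (1/105) / (1/21) = 1/5.

1/5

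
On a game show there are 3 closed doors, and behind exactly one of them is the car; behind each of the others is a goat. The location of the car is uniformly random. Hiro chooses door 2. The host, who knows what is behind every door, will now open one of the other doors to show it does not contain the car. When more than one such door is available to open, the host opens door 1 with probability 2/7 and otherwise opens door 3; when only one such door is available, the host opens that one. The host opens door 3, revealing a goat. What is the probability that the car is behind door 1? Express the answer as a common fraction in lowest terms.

7/12

Consider each possible location of the car in turn.
If it is behind door 1 (prior 1/3): only door 3 is available, probability 1; weight (1/3)·1 = 1/3.
If it is behind door 2 (prior 1/3): door 1 is available but not opened, probability 5/7; weight (1/3)·(5/7) = 5/21.
If it is behind door 3 (prior 1/3): the host opened door 3, so this case is ruled out; weight (1/3)·0 = 0.
The weights sum to 4/7.
So P(the car behind door 1 | the host opened door 3) = (1/3) / (4/7) = 7/12.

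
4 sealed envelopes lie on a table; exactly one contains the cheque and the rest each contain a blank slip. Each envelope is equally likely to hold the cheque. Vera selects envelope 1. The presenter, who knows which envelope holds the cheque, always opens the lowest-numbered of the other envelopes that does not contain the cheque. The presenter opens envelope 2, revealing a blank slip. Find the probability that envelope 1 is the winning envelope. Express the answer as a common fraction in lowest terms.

Apply Bayes' rule, conditioning on where the cheque actually is.
If it is in any of envelopes 1, 3, and 4 (prior 1/4 each): envelope 2 is the lowest-numbered option available, probability 1; weight (1/4)·1 = 1/4 each.
If it is in envelope 2 (prior 1/4): the presenter opened envelope 2, so this case is ruled out; weight (1/4)·0 = 0.
The weights sum to 3/4.
So P(the cheque in envelope 1 | the presenter opened envelope 2) = (1/4) / (3/4) = 1/3.

1/3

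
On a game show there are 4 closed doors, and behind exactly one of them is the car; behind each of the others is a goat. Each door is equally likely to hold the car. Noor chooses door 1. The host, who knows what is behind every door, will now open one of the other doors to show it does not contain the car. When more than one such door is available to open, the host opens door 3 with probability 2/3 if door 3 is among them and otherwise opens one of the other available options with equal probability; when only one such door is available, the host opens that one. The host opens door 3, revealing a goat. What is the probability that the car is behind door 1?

1/3

Consider each possible location of the car in turn.
If it is behind any of doors 1, 2, and 4 (prior 1/4 each): door 3 is available, opened with probability 2/3; weight (1/4)·(2/3) = 1/6 each.
If it is behind door 3 (prior 1/4): the host opened door 3, so this case is ruled out; weight (1/4)·0 = 0.
The weights sum to 1/2.
So P(the car behind door 1 | the host opened door 3) = (1/6) / (1/2) = 1/3.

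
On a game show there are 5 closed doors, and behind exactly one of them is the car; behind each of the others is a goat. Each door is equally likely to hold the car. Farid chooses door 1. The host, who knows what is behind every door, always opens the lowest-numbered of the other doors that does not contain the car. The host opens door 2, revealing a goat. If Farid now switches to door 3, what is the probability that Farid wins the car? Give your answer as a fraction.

1/4

Consider each possible location of the car in turn.
If it is behind any of doors 1, 3, 4, and 5 (prior 1/5 each): door 2 is the lowest-numbered option available, probability 1; weight (1/5)·1 = 1/5 each.
If it is behind door 2 (prior 1/5): the host opened door 2, so this case is ruled out; weight (1/5)·0 = 0.
The weights sum to 4/5.
So P(the car behind door 3 | the host opened door 2) = (1/5) / (4/5) = 1/4.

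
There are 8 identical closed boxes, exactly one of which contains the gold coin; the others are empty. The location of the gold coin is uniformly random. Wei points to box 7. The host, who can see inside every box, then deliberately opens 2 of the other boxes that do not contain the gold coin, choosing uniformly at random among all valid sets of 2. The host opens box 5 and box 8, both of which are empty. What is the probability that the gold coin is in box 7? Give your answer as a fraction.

Apply Bayes' rule, conditioning on where the gold coin actually is.
If it is in any of boxes 1, 2, 3, 4, and 6 (prior 1/8 each): the host has 15 equally likely choices, so probability 1/15; weight (1/8)·(1/15) = 1/120 each.
If it is in either of boxes 5 and 8 (prior 1/8 each): that box was opened and seen not to hold the prize — ruled out; weight (1/8)·0 = 0 each.
If it is in box 7 (prior 1/8): the host has 21 equally likely choices, so probability 1/21; weight (1/8)·(1/21) = 1/168.
The weights sum to 1/21.
So P(the gold coin in box 7 | the host opened box 5 and box 8) = (1/168) / (1/21) = 1/8.

1/8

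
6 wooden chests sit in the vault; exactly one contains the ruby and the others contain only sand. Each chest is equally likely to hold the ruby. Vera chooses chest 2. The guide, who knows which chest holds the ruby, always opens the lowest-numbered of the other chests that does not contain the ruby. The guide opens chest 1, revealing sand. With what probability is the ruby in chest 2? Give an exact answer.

Apply Bayes' rule, conditioning on where the ruby actually is.
If it is in chest 1 (prior 1/6): the guide opened chest 1, so this case is ruled out; weight (1/6)·0 = 0.
If it is in any of chests 2, 3, 4, 5, and 6 (prior 1/6 each): chest 1 is the lowest-numbered option available, probability 1; weight (1/6)·1 = 1/6 each.
The weights sum to 5/6.
So P(the ruby in chest 2 | the guide opened chest 1) = (1/6) / (5/6) = 1/5.

1/5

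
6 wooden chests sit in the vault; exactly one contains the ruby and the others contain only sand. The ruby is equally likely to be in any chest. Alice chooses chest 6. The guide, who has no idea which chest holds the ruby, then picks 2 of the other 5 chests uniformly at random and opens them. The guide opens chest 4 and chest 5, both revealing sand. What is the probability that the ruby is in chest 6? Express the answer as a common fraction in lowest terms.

Because the guide chose which chests to open without knowing where the ruby is, the choice is independent of the prize location. Learning that none of the 2 opened chests holds the ruby simply rules out those 2 locations and leaves the remaining 4 chests still equally likely by symmetry.
So P(the ruby in chest 6) = 1/4.

1/4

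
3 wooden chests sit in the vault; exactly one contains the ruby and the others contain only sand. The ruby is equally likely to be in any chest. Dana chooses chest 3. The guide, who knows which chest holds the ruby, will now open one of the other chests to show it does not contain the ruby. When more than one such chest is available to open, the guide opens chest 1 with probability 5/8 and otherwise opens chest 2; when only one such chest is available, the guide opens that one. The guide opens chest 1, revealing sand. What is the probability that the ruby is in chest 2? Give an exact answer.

8/13

Apply Bayes' rule, conditioning on where the ruby actually is.
If it is in chest 1 (prior 1/3): the guide opened chest 1, so this case is ruled out; weight (1/3)·0 = 0.
If it is in chest 2 (prior 1/3): only chest 1 is available, probability 1; weight (1/3)·1 = 1/3.
If it is in chest 3 (prior 1/3): chest 1 is available, opened with probability 5/8; weight (1/3)·(5/8) = 5/24.
The weights sum to 13/24.
So P(the ruby in chest 2 | the guide opened chest 1) = (1/3) / (13/24) = 8/13.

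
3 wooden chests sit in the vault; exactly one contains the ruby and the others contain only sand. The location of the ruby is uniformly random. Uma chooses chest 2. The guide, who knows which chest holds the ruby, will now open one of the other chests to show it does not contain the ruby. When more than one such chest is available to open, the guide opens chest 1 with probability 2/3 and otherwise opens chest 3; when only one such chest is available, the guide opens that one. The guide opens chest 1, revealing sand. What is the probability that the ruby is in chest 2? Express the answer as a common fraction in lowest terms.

Apply Bayes' rule, conditioning on where the ruby actually is.
If it is in chest 1 (prior 1/3): the guide opened chest 1, so this case is ruled out; weight (1/3)·0 = 0.
If it is in chest 2 (prior 1/3): chest 1 is available, opened with probability 2/3; weight (1/3)·(2/3) = 2/9.
If it is in chest 3 (prior 1/3): only chest 1 is available, probability 1; weight (1/3)·1 = 1/3.
The weights sum to 5/9.
So P(the ruby in chest 2 | the guide opened chest 1) = (2/9) / (5/9) = 2/5.

2/5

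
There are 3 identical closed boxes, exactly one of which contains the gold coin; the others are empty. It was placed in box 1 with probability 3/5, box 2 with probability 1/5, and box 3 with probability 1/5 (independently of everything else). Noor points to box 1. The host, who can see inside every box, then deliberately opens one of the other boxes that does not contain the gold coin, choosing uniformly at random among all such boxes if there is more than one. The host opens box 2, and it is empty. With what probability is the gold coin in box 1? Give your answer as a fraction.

Apply Bayes' rule, conditioning on where the gold coin actually is.
If it is in box 1 (prior 3/5): the host has 2 equally likely choices, so probability 1/2; weight (3/5)·(1/2) = 3/10.
If it is in box 2 (prior 1/5): the host opened box 2, so this case is ruled out; weight (1/5)·0 = 0.
If it is in box 3 (prior 1/5): the host has no choice, probability 1; weight (1/5)·1 = 1/5.
The weights sum to 1/2.
So P(the gold coin in box 1 | the host opened box 2) = (3/10) / (1/2) = 3/5.

3/5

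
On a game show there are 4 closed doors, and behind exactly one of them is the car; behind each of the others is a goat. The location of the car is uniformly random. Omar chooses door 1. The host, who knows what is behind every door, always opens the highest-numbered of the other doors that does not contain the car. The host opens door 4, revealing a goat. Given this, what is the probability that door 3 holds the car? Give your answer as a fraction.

1/3

Condition on the true location of the car.
If it is behind any of doors 1, 2, and 3 (prior 1/4 each): door 4 is the highest-numbered option available, probability 1; weight (1/4)·1 = 1/4 each.
If it is behind door 4 (prior 1/4): the host opened door 4, so this case is ruled out; weight (1/4)·0 = 0.
The weights sum to 3/4.
So P(the car behind door 3 | the host opened door 4) = (1/4) / (3/4) = 1/3.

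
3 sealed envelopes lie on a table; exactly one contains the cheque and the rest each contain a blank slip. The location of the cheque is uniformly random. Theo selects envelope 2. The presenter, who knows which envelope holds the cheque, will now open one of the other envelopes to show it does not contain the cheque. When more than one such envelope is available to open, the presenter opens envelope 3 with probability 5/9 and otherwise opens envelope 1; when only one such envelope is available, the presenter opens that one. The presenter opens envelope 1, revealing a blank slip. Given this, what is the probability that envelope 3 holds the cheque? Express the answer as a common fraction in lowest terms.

9/13

Condition on the true location of the cheque.
If it is in envelope 1 (prior 1/3): the presenter opened envelope 1, so this case is ruled out; weight (1/3)·0 = 0.
If it is in envelope 2 (prior 1/3): envelope 3 is available but not opened, probability 4/9; weight (1/3)·(4/9) = 4/27.
If it is in envelope 3 (prior 1/3): only envelope 1 is available, probability 1; weight (1/3)·1 = 1/3.
The weights sum to 13/27.
So P(the cheque in envelope 3 | the presenter opened envelope 1) = (1/3) / (13/27) = 9/13.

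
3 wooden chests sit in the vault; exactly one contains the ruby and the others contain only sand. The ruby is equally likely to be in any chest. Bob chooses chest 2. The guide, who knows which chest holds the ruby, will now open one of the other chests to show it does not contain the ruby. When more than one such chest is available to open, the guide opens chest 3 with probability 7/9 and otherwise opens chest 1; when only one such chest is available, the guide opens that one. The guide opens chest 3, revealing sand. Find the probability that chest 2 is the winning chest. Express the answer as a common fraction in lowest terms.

7/16

Apply Bayes' rule, conditioning on where the ruby actually is.
If it is in chest 1 (prior 1/3): only chest 3 is available, probability 1; weight (1/3)·1 = 1/3.
If it is in chest 2 (prior 1/3): chest 3 is available, opened with probability 7/9; weight (1/3)·(7/9) = 7/27.
If it is in chest 3 (prior 1/3): the guide opened chest 3, so this case is ruled out; weight (1/3)·0 = 0.
The weights sum to 16/27.
So P(the ruby in chest 2 | the guide opened chest 3) = (7/27) / (16/27) = 7/16.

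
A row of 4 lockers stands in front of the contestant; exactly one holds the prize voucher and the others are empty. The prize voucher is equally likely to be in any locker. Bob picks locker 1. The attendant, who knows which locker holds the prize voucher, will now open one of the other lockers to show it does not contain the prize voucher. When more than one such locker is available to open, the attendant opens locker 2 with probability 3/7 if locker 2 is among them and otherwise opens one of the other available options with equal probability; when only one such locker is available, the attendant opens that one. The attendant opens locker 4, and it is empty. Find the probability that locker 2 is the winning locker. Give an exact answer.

7/19

Apply Bayes' rule, conditioning on where the prize voucher actually is.
If it is in locker 1 (prior 1/4): locker 2 is available but not opened; locker 4 gets probability (1 − 3/7)/2 = 2/7; weight (1/4)·(2/7) = 1/14.
If it is in locker 2 (prior 1/4): locker 2 holds the prize so is unavailable; the attendant chooses uniformly among the 2 others, probability 1/2; weight (1/4)·(1/2) = 1/8.
If it is in locker 3 (prior 1/4): locker 2 is available but not opened, probability 4/7; weight (1/4)·(4/7) = 1/7.
If it is in locker 4 (prior 1/4): the attendant opened locker 4, so this case is ruled out; weight (1/4)·0 = 0.
The weights sum to 19/56.
So P(the prize voucher in locker 2 | the attendant opened locker 4) = (1/8) / (19/56) = 7/19.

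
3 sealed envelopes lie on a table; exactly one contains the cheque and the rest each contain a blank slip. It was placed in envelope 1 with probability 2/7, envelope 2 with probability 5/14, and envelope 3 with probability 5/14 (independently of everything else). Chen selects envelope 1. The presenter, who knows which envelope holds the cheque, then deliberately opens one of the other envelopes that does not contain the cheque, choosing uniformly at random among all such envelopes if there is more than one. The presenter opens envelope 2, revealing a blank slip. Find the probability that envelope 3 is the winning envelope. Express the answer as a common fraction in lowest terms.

Condition on the true location of the cheque.
If it is in envelope 1 (prior 2/7): the presenter has 2 equally likely choices, so probability 1/2; weight (2/7)·(1/2) = 1/7.
If it is in envelope 2 (prior 5/14): the presenter opened envelope 2, so this case is ruled out; weight (5/14)·0 = 0.
If it is in envelope 3 (prior 5/14): the presenter has no choice, probability 1; weight (5/14)·1 = 5/14.
The weights sum to 1/2.
So P(the cheque in envelope 3 | the presenter opened envelope 2) = (5/14) / (1/2) = 5/7.

5/7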